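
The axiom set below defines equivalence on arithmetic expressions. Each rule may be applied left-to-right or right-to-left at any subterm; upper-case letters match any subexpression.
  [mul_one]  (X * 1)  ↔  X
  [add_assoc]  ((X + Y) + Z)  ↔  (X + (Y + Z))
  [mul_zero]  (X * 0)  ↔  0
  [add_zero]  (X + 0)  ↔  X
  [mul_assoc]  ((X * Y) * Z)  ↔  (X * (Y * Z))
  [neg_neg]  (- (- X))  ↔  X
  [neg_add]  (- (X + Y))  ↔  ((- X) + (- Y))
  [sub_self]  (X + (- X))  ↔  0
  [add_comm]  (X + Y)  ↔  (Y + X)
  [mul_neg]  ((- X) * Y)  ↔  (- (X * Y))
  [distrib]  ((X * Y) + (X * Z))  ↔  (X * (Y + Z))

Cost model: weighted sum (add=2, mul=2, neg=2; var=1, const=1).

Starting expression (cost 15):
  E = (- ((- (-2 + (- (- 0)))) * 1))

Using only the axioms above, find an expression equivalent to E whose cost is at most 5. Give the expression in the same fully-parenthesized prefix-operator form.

(- (- -2))   [cost 5]

step 1: mul_one (→) rewrites ((- (-2 + (- (- 0)))) * 1) into (- (-2 + (- (- 0)))), now (- (- (-2 + (- (- 0)))))
step 2: neg_neg (→) rewrites (- (- 0)) into 0, now (- (- (-2 + 0)))
step 3: add_zero (→) rewrites (-2 + 0) into -2, reaching cost 5 (bound 5)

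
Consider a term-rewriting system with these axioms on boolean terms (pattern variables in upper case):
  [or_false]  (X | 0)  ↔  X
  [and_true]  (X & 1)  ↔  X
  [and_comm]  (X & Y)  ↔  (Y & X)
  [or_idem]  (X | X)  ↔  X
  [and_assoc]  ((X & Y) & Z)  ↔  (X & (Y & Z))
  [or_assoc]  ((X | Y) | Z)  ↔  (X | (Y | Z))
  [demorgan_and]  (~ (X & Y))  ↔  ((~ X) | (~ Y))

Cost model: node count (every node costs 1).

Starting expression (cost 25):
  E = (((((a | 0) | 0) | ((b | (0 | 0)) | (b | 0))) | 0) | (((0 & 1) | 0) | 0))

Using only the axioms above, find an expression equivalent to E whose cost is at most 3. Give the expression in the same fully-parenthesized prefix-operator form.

step 1: or_false (→) rewrites (0 | 0) into 0, now (((((a | 0) | 0) | ((b | 0) | (b | 0))) | 0) | (((0 & 1) | 0) | 0))
step 2: or_false (→) rewrites (((0 & 1) | 0) | 0) into ((0 & 1) | 0), now (((((a | 0) | 0) | ((b | 0) | (b | 0))) | 0) | ((0 & 1) | 0))
step 3: or_false (→) rewrites ((((a | 0) | 0) | ((b | 0) | (b | 0))) | 0) into (((a | 0) | 0) | ((b | 0) | (b | 0))), now ((((a | 0) | 0) | ((b | 0) | (b | 0))) | ((0 & 1) | 0))
step 4: and_true (→) rewrites (0 & 1) into 0, now ((((a | 0) | 0) | ((b | 0) | (b | 0))) | (0 | 0))
step 5: or_idem (→) rewrites ((b | 0) | (b | 0)) into (b | 0), now ((((a | 0) | 0) | (b | 0)) | (0 | 0))
step 6: or_false (→) rewrites (0 | 0) into 0, now ((((a | 0) | 0) | (b | 0)) | 0)
step 7: or_false (→) rewrites (b | 0) into b, now ((((a | 0) | 0) | b) | 0)
step 8: or_false (→) rewrites ((a | 0) | 0) into (a | 0), now (((a | 0) | b) | 0)
step 9: or_false (→) rewrites (((a | 0) | b) | 0) into ((a | 0) | b)
step 10: or_false (→) rewrites (a | 0) into a, reaching cost 3 (bound 3)

(a | b)   [cost 3]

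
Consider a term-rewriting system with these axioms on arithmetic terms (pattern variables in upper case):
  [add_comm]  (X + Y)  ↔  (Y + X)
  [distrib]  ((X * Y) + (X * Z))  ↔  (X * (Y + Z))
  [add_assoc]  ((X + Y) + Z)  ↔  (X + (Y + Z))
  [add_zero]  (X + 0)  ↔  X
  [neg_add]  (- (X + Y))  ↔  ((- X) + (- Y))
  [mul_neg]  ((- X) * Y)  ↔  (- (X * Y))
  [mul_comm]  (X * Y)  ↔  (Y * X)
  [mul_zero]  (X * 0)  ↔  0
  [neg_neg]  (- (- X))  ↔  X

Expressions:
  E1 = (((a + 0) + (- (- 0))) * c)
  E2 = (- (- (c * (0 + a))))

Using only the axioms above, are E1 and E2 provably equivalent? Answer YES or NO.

1. [add_zero →] (a + 0)  →  a;  E1 = ((a + (- (- 0))) * c)
2. [neg_neg →] (- (- 0))  →  0;  E1 = ((a + 0) * c)
3. [add_comm →] (a + 0)  →  (0 + a);  E1 = ((0 + a) * c)
4. [mul_comm →] ((0 + a) * c)  →  (c * (0 + a))
5. [neg_neg ←] (c * (0 + a))  →  (- (- (c * (0 + a))));  this is E2

YES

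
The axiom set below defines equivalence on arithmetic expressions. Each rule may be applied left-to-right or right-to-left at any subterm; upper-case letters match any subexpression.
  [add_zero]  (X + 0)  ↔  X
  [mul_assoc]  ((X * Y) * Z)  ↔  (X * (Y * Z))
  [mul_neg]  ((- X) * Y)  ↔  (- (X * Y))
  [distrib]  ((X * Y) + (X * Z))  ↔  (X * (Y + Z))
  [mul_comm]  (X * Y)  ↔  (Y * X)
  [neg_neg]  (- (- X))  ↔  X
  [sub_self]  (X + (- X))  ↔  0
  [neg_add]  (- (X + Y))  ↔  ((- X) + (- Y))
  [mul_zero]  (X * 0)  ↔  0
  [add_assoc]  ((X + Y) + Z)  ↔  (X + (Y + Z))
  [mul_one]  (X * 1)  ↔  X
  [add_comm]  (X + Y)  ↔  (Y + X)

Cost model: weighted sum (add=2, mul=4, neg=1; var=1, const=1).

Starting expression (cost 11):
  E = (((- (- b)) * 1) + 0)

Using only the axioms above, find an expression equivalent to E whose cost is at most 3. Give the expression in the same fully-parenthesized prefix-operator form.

(- (- b))   [cost 3]

(1) ((- (- b)) * 1)  =[mul_neg →]=  (- ((- b) * 1))    ⊢ ((- ((- b) * 1)) + 0)
(2) ((- ((- b) * 1)) + 0)  =[add_zero →]=  (- ((- b) * 1))
(3) ((- b) * 1)  =[mul_one →]=  (- b)    ⊢ cost 3, within 3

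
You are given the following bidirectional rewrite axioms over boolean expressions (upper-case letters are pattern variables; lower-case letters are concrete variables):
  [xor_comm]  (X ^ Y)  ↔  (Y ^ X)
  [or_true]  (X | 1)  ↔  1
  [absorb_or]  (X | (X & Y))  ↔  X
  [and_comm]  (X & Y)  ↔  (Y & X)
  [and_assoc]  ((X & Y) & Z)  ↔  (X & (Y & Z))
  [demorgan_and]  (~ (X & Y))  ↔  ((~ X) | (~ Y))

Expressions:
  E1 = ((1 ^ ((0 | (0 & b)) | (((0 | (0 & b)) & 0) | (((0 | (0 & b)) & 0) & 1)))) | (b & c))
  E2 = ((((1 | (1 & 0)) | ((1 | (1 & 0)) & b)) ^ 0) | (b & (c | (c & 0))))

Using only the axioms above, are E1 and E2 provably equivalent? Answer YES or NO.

YES

(1) (((0 | (0 & b)) & 0) | (((0 | (0 & b)) & 0) & 1))  =[absorb_or →]=  ((0 | (0 & b)) & 0)    ⊢ ((1 ^ ((0 | (0 & b)) | ((0 | (0 & b)) & 0))) | (b & c))
(2) ((0 | (0 & b)) | ((0 | (0 & b)) & 0))  =[absorb_or →]=  (0 | (0 & b))    ⊢ ((1 ^ (0 | (0 & b))) | (b & c))
(3) (0 | (0 & b))  =[absorb_or →]=  0    ⊢ ((1 ^ 0) | (b & c))
(4) 1  =[absorb_or ←]=  (1 | (1 & 0))    ⊢ (((1 | (1 & 0)) ^ 0) | (b & c))
(5) c  =[absorb_or ←]=  (c | (c & 0))    ⊢ (((1 | (1 & 0)) ^ 0) | (b & (c | (c & 0))))
(6) (1 | (1 & 0))  =[absorb_or ←]=  ((1 | (1 & 0)) | ((1 | (1 & 0)) & b))    ⊢ E2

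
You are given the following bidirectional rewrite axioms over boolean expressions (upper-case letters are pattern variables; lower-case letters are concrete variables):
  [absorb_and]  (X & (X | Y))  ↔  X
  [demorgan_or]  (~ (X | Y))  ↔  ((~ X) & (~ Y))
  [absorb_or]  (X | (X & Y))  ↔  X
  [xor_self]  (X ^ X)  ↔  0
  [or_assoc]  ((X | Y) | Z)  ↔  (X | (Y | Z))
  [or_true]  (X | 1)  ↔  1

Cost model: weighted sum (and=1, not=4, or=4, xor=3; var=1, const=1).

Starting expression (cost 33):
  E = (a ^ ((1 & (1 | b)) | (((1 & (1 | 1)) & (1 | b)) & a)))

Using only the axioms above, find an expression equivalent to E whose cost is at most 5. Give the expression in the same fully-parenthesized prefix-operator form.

(a ^ 1)   [cost 5]

step 1: absorb_and (→) rewrites (1 & (1 | 1)) into 1, now (a ^ ((1 & (1 | b)) | ((1 & (1 | b)) & a)))
step 2: absorb_or (→) rewrites ((1 & (1 | b)) | ((1 & (1 | b)) & a)) into (1 & (1 | b)), now (a ^ (1 & (1 | b)))
step 3: absorb_and (→) rewrites (1 & (1 | b)) into 1, reaching cost 5 (bound 5)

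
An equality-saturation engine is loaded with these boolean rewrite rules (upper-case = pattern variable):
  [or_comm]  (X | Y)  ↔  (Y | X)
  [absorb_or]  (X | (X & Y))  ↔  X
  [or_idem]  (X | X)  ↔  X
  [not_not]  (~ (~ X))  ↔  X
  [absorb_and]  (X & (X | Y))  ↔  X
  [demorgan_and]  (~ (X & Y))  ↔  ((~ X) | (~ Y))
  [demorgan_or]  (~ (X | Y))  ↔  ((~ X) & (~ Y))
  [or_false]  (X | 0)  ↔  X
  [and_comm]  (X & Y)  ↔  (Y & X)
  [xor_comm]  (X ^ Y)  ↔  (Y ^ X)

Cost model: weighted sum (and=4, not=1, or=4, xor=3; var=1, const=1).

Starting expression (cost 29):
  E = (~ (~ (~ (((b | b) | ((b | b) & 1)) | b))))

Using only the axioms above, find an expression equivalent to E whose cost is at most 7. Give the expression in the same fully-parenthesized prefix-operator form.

(1) ((b | b) | ((b | b) & 1))  =[absorb_or →]=  (b | b)    ⊢ (~ (~ (~ ((b | b) | b))))
(2) (~ (~ (~ ((b | b) | b))))  =[not_not →]=  (~ ((b | b) | b))
(3) (b | b)  =[or_idem →]=  b    ⊢ cost 7, within 7

(~ (b | b))   [cost 7]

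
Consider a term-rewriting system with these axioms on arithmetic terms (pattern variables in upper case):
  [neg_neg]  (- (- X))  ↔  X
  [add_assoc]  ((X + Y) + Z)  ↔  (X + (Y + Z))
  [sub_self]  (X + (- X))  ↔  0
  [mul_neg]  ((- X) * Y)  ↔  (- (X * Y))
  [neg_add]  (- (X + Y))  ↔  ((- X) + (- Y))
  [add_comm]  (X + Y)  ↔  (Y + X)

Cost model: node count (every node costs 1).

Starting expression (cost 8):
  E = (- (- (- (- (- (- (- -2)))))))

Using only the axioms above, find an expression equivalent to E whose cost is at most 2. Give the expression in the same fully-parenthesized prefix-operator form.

(- -2)   [cost 2]

(1) (- (- -2))  =[neg_neg →]=  -2    ⊢ (- (- (- (- (- -2)))))
(2) (- (- (- (- (- -2)))))  =[neg_neg →]=  (- (- (- -2)))
(3) (- (- -2))  =[neg_neg →]=  -2    ⊢ cost 2, within 2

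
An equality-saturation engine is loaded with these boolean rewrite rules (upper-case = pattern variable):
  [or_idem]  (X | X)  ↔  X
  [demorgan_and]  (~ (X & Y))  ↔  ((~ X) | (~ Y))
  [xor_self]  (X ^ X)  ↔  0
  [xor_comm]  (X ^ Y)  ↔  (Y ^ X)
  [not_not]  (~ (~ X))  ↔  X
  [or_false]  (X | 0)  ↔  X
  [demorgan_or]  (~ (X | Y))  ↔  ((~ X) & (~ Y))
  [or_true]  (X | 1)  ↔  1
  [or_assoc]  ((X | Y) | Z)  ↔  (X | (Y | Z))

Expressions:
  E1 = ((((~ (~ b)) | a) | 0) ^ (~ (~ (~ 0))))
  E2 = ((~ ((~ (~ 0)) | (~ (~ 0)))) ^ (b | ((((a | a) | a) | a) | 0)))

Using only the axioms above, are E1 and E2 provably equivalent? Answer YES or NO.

1. [not_not →] (~ (~ 0))  →  0;  E1 = ((((~ (~ b)) | a) | 0) ^ (~ 0))
2. [not_not →] (~ (~ b))  →  b;  E1 = (((b | a) | 0) ^ (~ 0))
3. [or_false →] ((b | a) | 0)  →  (b | a);  E1 = ((b | a) ^ (~ 0))
4. [not_not ←] (~ 0)  →  (~ (~ (~ 0)));  E1 = ((b | a) ^ (~ (~ (~ 0))))
5. [xor_comm →] ((b | a) ^ (~ (~ (~ 0))))  →  ((~ (~ (~ 0))) ^ (b | a))
6. [or_idem ←] a  →  (a | a);  E1 = ((~ (~ (~ 0))) ^ (b | (a | a)))
7. [or_idem ←] a  →  (a | a);  E1 = ((~ (~ (~ 0))) ^ (b | ((a | a) | a)))
8. [or_idem ←] a  →  (a | a);  E1 = ((~ (~ (~ 0))) ^ (b | (((a | a) | a) | a)))
9. [or_idem ←] (~ (~ 0))  →  ((~ (~ 0)) | (~ (~ 0)));  E1 = ((~ ((~ (~ 0)) | (~ (~ 0)))) ^ (b | (((a | a) | a) | a)))
10. [or_false ←] (((a | a) | a) | a)  →  ((((a | a) | a) | a) | 0);  this is E2

YES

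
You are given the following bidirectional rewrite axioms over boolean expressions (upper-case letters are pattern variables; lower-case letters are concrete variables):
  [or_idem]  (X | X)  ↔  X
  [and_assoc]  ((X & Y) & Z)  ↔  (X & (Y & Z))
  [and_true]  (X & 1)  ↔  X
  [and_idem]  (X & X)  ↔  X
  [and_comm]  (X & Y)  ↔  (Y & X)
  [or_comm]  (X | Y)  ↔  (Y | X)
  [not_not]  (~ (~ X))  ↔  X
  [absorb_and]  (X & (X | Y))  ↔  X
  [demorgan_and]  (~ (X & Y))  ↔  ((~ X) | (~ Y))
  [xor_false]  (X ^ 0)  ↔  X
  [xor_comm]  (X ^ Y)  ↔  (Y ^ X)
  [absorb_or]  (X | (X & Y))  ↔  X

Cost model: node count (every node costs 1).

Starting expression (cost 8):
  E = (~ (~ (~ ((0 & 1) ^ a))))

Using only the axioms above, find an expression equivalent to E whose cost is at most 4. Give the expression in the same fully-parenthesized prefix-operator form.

(1) (~ (~ ((0 & 1) ^ a)))  =[not_not →]=  ((0 & 1) ^ a)    ⊢ (~ ((0 & 1) ^ a))
(2) (0 & 1)  =[and_true →]=  0    ⊢ cost 4, within 4

(~ (0 ^ a))   [cost 4]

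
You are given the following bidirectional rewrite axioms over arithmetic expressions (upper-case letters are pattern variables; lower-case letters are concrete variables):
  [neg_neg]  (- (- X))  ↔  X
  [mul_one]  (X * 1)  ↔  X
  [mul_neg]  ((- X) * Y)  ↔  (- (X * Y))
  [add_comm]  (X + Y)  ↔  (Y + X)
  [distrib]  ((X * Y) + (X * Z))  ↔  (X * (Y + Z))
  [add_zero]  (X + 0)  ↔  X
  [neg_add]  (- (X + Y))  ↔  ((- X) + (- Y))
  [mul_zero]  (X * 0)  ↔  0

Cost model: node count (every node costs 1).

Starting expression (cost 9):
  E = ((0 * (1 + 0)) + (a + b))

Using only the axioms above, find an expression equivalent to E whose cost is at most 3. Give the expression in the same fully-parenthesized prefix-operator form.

(a + b)   [cost 3]

(1) (1 + 0)  =[add_zero →]=  1    ⊢ ((0 * 1) + (a + b))
(2) ((0 * 1) + (a + b))  =[add_comm →]=  ((a + b) + (0 * 1))
(3) (0 * 1)  =[mul_one →]=  0    ⊢ ((a + b) + 0)
(4) ((a + b) + 0)  =[add_zero →]=  (a + b)    ⊢ cost 3, within 3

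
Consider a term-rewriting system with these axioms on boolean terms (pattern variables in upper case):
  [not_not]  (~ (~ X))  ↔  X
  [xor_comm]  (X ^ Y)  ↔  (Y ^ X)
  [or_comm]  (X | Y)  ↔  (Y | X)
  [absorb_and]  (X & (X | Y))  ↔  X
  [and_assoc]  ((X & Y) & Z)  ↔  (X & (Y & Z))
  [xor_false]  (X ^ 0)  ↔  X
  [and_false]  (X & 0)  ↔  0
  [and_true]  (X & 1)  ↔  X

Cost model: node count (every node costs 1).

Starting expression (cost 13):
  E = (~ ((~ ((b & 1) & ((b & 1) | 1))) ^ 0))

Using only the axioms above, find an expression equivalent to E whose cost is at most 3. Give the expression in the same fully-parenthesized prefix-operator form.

(~ (~ b))   [cost 3]

step 1: xor_false (→) rewrites ((~ ((b & 1) & ((b & 1) | 1))) ^ 0) into (~ ((b & 1) & ((b & 1) | 1))), now (~ (~ ((b & 1) & ((b & 1) | 1))))
step 2: absorb_and (→) rewrites ((b & 1) & ((b & 1) | 1)) into (b & 1), now (~ (~ (b & 1)))
step 3: and_true (→) rewrites (b & 1) into b, reaching cost 3 (bound 3)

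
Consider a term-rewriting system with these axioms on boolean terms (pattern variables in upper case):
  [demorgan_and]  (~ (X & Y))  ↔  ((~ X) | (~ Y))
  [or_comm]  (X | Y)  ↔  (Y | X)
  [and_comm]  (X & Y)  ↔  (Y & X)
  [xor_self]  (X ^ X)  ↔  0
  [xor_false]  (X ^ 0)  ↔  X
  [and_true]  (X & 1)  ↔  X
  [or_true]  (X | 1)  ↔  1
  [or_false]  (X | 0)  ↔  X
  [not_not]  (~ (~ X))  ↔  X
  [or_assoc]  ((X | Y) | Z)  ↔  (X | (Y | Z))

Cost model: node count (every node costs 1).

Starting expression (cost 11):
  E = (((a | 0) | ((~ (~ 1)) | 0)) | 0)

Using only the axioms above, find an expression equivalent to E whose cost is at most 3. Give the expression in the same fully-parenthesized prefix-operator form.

step 1: or_false (→) rewrites (((a | 0) | ((~ (~ 1)) | 0)) | 0) into ((a | 0) | ((~ (~ 1)) | 0))
step 2: or_false (→) rewrites ((~ (~ 1)) | 0) into (~ (~ 1)), now ((a | 0) | (~ (~ 1)))
step 3: not_not (→) rewrites (~ (~ 1)) into 1, now ((a | 0) | 1)
step 4: or_false (→) rewrites (a | 0) into a, reaching cost 3 (bound 3)

(a | 1)   [cost 3]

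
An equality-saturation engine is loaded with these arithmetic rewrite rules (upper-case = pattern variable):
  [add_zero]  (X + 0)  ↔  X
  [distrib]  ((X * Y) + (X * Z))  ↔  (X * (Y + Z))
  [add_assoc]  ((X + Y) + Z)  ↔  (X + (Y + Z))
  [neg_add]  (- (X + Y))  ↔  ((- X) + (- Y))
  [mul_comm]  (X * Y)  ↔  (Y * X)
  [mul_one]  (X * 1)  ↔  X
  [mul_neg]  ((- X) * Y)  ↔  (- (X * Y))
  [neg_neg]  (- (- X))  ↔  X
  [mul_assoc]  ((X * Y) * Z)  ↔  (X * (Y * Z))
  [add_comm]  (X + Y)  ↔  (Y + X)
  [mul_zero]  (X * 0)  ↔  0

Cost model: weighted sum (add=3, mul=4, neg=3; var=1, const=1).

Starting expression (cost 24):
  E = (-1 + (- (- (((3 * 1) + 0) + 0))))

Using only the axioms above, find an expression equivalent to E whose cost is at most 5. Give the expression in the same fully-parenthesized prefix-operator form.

(1) ((3 * 1) + 0)  =[add_zero →]=  (3 * 1)    ⊢ (-1 + (- (- ((3 * 1) + 0))))
(2) ((3 * 1) + 0)  =[add_zero →]=  (3 * 1)    ⊢ (-1 + (- (- (3 * 1))))
(3) (- (- (3 * 1)))  =[neg_neg →]=  (3 * 1)    ⊢ (-1 + (3 * 1))
(4) (3 * 1)  =[mul_one →]=  3    ⊢ cost 5, within 5

(-1 + 3)   [cost 5]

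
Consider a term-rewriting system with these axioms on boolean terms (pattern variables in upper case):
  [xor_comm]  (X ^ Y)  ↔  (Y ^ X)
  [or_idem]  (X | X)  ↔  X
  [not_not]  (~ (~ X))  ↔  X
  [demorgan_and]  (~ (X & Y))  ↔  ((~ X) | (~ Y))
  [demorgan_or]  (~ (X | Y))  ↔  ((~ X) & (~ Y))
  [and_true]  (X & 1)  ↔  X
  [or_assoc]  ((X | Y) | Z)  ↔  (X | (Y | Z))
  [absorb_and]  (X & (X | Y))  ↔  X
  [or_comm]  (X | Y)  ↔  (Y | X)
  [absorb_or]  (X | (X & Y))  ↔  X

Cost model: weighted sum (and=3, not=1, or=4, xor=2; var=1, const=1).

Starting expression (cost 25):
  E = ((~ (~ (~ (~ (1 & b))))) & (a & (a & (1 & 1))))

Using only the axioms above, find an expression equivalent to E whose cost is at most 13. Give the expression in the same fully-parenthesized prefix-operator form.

((1 & b) & (a & a))   [cost 13]

1. [not_not →] (~ (~ (~ (1 & b))))  →  (~ (1 & b));  E = ((~ (~ (1 & b))) & (a & (a & (1 & 1))))
2. [and_true →] (1 & 1)  →  1;  E = ((~ (~ (1 & b))) & (a & (a & 1)))
3. [not_not →] (~ (~ (1 & b)))  →  (1 & b);  E = ((1 & b) & (a & (a & 1)))
4. [and_true →] (a & 1)  →  a;  cost 13 ≤ 13, done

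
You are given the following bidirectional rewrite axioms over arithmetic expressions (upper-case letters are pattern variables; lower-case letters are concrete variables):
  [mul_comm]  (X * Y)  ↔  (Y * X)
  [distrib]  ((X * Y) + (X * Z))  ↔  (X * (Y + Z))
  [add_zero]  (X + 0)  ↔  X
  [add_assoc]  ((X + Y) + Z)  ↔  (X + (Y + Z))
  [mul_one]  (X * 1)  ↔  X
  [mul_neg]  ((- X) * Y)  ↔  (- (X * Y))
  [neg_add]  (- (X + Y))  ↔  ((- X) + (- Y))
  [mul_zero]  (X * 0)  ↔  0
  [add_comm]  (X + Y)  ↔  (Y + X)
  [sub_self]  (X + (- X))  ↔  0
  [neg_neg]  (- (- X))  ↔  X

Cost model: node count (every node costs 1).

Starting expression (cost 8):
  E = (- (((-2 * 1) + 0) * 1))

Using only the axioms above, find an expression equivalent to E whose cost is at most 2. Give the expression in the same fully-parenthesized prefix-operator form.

step 1: add_zero (→) rewrites ((-2 * 1) + 0) into (-2 * 1), now (- ((-2 * 1) * 1))
step 2: mul_one (→) rewrites (-2 * 1) into -2, now (- (-2 * 1))
step 3: mul_one (→) rewrites (-2 * 1) into -2, reaching cost 2 (bound 2)

(- -2)   [cost 2]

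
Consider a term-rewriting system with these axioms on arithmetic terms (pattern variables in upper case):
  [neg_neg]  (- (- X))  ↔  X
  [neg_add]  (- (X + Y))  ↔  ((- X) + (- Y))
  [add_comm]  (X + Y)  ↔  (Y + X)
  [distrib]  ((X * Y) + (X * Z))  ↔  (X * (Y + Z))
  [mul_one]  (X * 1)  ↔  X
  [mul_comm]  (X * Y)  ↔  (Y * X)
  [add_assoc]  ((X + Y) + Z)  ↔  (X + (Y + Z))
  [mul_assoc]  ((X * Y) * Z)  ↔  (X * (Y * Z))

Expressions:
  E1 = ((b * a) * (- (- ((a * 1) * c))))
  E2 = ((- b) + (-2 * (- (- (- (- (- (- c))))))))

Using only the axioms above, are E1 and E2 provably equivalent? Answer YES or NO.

NO

Every axiom is a valid identity, so a rewrite proof would force E1 and E2 to agree under every assignment.
At a=0, b=0, c=1: E1 = 0 but E2 = -2; they differ, so no derivation exists.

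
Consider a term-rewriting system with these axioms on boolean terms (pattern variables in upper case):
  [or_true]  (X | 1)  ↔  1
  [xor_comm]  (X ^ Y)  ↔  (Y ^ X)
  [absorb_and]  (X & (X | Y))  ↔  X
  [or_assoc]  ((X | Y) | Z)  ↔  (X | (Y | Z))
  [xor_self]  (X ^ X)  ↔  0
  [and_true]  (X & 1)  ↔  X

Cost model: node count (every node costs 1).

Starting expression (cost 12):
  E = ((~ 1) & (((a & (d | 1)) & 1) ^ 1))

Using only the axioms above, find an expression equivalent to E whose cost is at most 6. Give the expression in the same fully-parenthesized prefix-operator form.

((~ 1) & (a ^ 1))   [cost 6]

(1) (d | 1)  =[or_true →]=  1    ⊢ ((~ 1) & (((a & 1) & 1) ^ 1))
(2) (a & 1)  =[and_true →]=  a    ⊢ ((~ 1) & ((a & 1) ^ 1))
(3) (a & 1)  =[and_true →]=  a    ⊢ cost 6, within 6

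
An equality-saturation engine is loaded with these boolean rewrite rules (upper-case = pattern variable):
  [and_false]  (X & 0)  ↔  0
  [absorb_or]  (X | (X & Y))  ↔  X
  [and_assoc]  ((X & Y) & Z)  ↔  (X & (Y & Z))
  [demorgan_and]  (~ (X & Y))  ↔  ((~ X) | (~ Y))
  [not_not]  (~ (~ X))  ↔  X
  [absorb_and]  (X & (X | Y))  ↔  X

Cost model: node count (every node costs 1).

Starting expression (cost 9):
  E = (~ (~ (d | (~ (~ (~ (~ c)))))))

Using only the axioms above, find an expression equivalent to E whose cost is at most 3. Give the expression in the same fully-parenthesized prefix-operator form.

(1) (~ (~ (~ c)))  =[not_not →]=  (~ c)    ⊢ (~ (~ (d | (~ (~ c)))))
(2) (~ (~ (d | (~ (~ c)))))  =[not_not →]=  (d | (~ (~ c)))
(3) (~ (~ c))  =[not_not →]=  c    ⊢ cost 3, within 3

(d | c)   [cost 3]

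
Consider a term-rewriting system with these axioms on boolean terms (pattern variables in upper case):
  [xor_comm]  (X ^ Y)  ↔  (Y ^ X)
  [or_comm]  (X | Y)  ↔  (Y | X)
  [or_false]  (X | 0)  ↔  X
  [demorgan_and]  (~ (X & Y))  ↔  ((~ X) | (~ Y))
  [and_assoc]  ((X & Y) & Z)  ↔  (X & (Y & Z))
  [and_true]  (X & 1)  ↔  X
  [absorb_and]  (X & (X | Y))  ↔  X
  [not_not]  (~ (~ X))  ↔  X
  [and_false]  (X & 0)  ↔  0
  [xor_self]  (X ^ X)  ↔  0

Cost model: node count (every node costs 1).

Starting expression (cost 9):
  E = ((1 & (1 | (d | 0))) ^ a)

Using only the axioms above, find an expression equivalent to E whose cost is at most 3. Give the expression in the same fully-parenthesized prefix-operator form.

1. [or_false →] (d | 0)  →  d;  E = ((1 & (1 | d)) ^ a)
2. [xor_comm →] ((1 & (1 | d)) ^ a)  →  (a ^ (1 & (1 | d)))
3. [absorb_and →] (1 & (1 | d))  →  1;  cost 3 ≤ 3, done

(a ^ 1)   [cost 3]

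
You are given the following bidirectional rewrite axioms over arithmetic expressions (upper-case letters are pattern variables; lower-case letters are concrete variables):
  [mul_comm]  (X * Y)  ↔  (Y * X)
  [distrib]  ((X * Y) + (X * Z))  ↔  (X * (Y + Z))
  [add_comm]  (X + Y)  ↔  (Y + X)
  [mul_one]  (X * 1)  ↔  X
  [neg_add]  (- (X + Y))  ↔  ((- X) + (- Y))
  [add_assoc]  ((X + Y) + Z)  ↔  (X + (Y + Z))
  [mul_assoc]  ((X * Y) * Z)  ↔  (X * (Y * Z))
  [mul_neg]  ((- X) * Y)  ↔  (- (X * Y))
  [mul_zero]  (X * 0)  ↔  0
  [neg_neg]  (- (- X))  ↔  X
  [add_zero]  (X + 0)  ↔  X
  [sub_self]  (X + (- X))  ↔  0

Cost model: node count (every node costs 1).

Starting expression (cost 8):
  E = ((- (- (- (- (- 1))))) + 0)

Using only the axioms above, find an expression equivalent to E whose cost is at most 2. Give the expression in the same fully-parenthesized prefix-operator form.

step 1: neg_neg (→) rewrites (- (- 1)) into 1, now ((- (- (- 1))) + 0)
step 2: neg_neg (→) rewrites (- (- 1)) into 1, now ((- 1) + 0)
step 3: add_zero (→) rewrites ((- 1) + 0) into (- 1), reaching cost 2 (bound 2)

(- 1)   [cost 2]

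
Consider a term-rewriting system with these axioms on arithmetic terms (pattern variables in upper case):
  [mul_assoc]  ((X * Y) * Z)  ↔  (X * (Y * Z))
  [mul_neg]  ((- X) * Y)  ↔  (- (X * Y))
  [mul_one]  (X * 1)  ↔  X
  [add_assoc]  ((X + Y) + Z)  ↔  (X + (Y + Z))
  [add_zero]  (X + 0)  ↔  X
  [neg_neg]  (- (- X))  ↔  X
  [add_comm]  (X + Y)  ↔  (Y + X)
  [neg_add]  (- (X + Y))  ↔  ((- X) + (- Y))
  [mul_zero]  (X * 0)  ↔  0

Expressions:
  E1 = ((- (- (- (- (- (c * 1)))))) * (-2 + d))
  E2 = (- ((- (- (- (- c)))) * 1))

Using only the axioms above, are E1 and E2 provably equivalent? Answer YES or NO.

NO

All listed rules preserve value, hence provable equivalence implies equal values everywhere; look for a separating assignment.
c=1, d=0 gives E1 ↦ 2, E2 ↦ -1; values differ ⇒ not provably equivalent.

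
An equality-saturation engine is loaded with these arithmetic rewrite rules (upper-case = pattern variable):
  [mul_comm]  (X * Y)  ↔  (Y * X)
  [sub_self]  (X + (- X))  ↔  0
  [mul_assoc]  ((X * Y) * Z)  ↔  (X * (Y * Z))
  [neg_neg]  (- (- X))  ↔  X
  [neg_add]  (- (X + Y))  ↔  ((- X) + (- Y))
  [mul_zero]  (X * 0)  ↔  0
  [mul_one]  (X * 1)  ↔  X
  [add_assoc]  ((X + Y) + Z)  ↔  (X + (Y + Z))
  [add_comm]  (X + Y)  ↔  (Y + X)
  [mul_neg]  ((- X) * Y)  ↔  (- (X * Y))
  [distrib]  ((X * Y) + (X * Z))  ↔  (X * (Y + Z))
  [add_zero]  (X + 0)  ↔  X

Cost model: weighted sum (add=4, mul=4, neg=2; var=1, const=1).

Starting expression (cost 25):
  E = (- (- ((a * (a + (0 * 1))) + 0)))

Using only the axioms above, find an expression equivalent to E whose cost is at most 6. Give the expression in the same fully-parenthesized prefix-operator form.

(1) (0 * 1)  =[mul_one →]=  0    ⊢ (- (- ((a * (a + 0)) + 0)))
(2) ((a * (a + 0)) + 0)  =[add_zero →]=  (a * (a + 0))    ⊢ (- (- (a * (a + 0))))
(3) (- (- (a * (a + 0))))  =[neg_neg →]=  (a * (a + 0))
(4) (a + 0)  =[add_zero →]=  a    ⊢ cost 6, within 6

(a * a)   [cost 6]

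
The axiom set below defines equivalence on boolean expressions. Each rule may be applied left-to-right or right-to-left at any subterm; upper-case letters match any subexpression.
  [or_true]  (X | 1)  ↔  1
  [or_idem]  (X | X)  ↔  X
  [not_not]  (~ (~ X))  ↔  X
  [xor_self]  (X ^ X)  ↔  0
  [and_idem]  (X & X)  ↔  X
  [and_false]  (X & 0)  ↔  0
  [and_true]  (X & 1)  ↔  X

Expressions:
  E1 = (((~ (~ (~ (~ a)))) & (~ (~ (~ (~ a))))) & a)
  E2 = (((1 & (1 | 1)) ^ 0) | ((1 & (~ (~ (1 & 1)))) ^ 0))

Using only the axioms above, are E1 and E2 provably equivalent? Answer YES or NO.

NO

The axioms are sound identities: if E1 ↔* E2 then E1 and E2 evaluate identically under any assignment.
Under a=0: E1 evaluates to 0, E2 to 1. Distinct ⇒ no rewrite sequence connects them.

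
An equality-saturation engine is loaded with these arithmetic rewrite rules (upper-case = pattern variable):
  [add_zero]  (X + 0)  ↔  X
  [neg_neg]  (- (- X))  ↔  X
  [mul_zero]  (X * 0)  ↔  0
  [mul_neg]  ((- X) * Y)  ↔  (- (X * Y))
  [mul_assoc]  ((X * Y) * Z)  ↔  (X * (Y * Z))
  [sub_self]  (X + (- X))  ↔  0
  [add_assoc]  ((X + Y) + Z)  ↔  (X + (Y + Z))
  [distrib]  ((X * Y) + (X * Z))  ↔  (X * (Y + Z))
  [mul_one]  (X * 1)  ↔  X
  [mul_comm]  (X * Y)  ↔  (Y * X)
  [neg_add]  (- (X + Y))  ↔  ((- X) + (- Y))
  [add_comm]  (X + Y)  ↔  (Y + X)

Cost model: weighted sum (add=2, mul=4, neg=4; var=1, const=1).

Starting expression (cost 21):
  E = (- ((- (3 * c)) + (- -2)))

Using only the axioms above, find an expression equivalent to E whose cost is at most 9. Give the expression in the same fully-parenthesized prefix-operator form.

1. [neg_add →] (- ((- (3 * c)) + (- -2)))  →  ((- (- (3 * c))) + (- (- -2)))
2. [neg_neg →] (- (- (3 * c)))  →  (3 * c);  E = ((3 * c) + (- (- -2)))
3. [neg_neg →] (- (- -2))  →  -2;  cost 9 ≤ 9, done

((3 * c) + -2)   [cost 9]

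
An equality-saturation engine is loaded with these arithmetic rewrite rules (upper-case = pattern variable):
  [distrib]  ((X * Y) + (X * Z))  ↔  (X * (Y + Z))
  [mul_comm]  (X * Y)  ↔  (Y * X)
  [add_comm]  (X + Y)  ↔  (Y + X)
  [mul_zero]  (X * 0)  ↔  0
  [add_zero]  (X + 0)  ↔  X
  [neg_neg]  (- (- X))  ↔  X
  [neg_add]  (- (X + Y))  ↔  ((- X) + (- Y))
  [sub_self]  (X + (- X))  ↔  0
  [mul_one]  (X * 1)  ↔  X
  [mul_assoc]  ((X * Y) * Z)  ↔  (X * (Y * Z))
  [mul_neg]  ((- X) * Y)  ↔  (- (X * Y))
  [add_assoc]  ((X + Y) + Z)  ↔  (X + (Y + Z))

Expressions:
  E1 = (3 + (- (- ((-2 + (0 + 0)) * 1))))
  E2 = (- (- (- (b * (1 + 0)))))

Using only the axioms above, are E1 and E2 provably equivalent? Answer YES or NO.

NO

Every axiom is a valid identity, so a rewrite proof would force E1 and E2 to agree under every assignment.
At b=0: E1 = 1 but E2 = 0; they differ, so no derivation exists.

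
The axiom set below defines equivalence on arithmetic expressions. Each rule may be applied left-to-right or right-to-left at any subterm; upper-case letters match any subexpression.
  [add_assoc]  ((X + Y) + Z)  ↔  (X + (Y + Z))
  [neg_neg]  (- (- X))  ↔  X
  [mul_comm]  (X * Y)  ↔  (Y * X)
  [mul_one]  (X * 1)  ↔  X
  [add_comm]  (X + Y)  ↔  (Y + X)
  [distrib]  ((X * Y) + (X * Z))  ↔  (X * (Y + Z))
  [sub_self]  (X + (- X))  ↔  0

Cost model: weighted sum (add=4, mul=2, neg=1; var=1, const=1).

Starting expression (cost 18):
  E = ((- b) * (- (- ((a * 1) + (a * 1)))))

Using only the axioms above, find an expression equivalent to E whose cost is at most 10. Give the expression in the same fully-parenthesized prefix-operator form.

((- b) * (a + a))   [cost 10]

(1) (a * 1)  =[mul_one →]=  a    ⊢ ((- b) * (- (- (a + (a * 1)))))
(2) (a * 1)  =[mul_one →]=  a    ⊢ ((- b) * (- (- (a + a))))
(3) (- (- (a + a)))  =[neg_neg →]=  (a + a)    ⊢ cost 10, within 10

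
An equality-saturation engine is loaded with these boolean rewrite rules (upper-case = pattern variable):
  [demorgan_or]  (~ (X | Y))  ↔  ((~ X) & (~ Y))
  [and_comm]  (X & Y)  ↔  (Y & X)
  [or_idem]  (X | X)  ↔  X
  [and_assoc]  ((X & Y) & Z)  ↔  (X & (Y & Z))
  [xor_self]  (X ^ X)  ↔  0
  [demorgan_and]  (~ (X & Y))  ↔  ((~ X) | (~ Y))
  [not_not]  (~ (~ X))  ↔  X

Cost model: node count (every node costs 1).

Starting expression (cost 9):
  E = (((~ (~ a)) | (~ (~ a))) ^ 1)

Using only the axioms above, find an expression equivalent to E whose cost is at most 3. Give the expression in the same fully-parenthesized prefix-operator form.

1. [not_not →] (~ (~ a))  →  a;  E = ((a | (~ (~ a))) ^ 1)
2. [not_not →] (~ (~ a))  →  a;  E = ((a | a) ^ 1)
3. [or_idem →] (a | a)  →  a;  cost 3 ≤ 3, done

(a ^ 1)   [cost 3]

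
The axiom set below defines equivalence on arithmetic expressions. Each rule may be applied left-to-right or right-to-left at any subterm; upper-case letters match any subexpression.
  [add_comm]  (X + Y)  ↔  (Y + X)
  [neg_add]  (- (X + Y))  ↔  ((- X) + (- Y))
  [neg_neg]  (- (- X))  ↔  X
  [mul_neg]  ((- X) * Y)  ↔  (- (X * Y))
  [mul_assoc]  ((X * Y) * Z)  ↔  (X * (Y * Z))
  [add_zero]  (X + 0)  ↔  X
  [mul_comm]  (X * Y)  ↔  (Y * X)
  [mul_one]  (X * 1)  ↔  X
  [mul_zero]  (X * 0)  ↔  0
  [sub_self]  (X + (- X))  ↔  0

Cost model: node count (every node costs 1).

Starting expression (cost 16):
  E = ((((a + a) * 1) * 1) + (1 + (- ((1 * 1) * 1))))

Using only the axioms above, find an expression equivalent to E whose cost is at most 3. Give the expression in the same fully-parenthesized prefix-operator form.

(a + a)   [cost 3]

step 1: mul_one (→) rewrites ((1 * 1) * 1) into (1 * 1), now ((((a + a) * 1) * 1) + (1 + (- (1 * 1))))
step 2: mul_one (→) rewrites (1 * 1) into 1, now ((((a + a) * 1) * 1) + (1 + (- 1)))
step 3: sub_self (→) rewrites (1 + (- 1)) into 0, now ((((a + a) * 1) * 1) + 0)
step 4: mul_one (→) rewrites ((a + a) * 1) into (a + a), now (((a + a) * 1) + 0)
step 5: add_zero (→) rewrites (((a + a) * 1) + 0) into ((a + a) * 1)
step 6: mul_one (→) rewrites ((a + a) * 1) into (a + a), reaching cost 3 (bound 3)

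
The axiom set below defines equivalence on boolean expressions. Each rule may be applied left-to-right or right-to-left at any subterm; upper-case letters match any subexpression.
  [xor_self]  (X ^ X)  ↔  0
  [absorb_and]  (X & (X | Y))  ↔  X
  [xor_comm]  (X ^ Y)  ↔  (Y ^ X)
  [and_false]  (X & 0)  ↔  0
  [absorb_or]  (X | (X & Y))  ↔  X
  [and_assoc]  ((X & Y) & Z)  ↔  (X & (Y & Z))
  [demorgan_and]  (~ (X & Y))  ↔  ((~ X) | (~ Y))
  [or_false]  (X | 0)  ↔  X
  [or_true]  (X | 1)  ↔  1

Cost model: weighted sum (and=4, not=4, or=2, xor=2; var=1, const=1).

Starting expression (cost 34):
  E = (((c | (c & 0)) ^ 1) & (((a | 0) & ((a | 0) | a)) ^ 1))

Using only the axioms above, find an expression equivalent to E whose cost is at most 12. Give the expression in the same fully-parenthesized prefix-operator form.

1. [absorb_or →] (c | (c & 0))  →  c;  E = ((c ^ 1) & (((a | 0) & ((a | 0) | a)) ^ 1))
2. [absorb_and →] ((a | 0) & ((a | 0) | a))  →  (a | 0);  E = ((c ^ 1) & ((a | 0) ^ 1))
3. [or_false →] (a | 0)  →  a;  cost 12 ≤ 12, done

((c ^ 1) & (a ^ 1))   [cost 12]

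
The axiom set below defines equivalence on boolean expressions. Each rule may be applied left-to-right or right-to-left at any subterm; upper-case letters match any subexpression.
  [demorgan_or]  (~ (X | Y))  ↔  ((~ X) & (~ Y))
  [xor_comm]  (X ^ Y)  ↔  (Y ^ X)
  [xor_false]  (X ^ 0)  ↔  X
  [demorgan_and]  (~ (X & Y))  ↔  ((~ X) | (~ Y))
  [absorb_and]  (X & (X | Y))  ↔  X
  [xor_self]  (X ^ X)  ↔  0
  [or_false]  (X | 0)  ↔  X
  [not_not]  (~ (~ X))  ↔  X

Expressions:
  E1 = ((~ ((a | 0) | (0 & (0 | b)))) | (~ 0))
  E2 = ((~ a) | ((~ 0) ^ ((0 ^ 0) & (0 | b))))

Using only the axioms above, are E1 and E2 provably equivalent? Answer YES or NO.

YES

1. [absorb_and →] (0 & (0 | b))  →  0;  E1 = ((~ ((a | 0) | 0)) | (~ 0))
2. [or_false →] (a | 0)  →  a;  E1 = ((~ (a | 0)) | (~ 0))
3. [or_false →] (a | 0)  →  a;  E1 = ((~ a) | (~ 0))
4. [xor_false ←] (~ 0)  →  ((~ 0) ^ 0);  E1 = ((~ a) | ((~ 0) ^ 0))
5. [absorb_and ←] 0  →  (0 & (0 | b));  E1 = ((~ a) | ((~ 0) ^ (0 & (0 | b))))
6. [xor_false ←] 0  →  (0 ^ 0);  this is E2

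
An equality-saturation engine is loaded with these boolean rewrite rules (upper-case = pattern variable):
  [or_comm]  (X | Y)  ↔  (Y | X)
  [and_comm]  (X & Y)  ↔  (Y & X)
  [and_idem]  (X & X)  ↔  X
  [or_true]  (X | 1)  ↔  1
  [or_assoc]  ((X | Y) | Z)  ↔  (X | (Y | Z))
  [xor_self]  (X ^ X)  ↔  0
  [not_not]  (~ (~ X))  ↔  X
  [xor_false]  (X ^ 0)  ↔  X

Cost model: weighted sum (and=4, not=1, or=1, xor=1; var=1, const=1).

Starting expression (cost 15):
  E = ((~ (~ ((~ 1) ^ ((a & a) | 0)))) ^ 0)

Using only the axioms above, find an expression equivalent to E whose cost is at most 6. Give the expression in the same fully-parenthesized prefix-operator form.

((~ 1) ^ (a | 0))   [cost 6]

(1) (~ (~ ((~ 1) ^ ((a & a) | 0))))  =[not_not →]=  ((~ 1) ^ ((a & a) | 0))    ⊢ (((~ 1) ^ ((a & a) | 0)) ^ 0)
(2) (a & a)  =[and_idem →]=  a    ⊢ (((~ 1) ^ (a | 0)) ^ 0)
(3) (((~ 1) ^ (a | 0)) ^ 0)  =[xor_false →]=  ((~ 1) ^ (a | 0))    ⊢ cost 6, within 6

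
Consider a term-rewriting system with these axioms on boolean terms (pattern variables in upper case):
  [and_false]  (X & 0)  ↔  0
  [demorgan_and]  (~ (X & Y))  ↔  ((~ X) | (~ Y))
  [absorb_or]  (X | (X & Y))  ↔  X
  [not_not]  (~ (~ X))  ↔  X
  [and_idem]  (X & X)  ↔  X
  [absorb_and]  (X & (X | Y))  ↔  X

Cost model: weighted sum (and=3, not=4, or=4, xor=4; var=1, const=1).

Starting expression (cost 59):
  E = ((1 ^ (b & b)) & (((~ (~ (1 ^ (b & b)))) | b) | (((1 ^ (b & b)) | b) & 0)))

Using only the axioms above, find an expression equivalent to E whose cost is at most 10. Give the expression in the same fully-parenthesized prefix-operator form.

step 1: not_not (→) rewrites (~ (~ (1 ^ (b & b)))) into (1 ^ (b & b)), now ((1 ^ (b & b)) & (((1 ^ (b & b)) | b) | (((1 ^ (b & b)) | b) & 0)))
step 2: absorb_or (→) rewrites (((1 ^ (b & b)) | b) | (((1 ^ (b & b)) | b) & 0)) into ((1 ^ (b & b)) | b), now ((1 ^ (b & b)) & ((1 ^ (b & b)) | b))
step 3: absorb_and (→) rewrites ((1 ^ (b & b)) & ((1 ^ (b & b)) | b)) into (1 ^ (b & b)), reaching cost 10 (bound 10)

(1 ^ (b & b))   [cost 10]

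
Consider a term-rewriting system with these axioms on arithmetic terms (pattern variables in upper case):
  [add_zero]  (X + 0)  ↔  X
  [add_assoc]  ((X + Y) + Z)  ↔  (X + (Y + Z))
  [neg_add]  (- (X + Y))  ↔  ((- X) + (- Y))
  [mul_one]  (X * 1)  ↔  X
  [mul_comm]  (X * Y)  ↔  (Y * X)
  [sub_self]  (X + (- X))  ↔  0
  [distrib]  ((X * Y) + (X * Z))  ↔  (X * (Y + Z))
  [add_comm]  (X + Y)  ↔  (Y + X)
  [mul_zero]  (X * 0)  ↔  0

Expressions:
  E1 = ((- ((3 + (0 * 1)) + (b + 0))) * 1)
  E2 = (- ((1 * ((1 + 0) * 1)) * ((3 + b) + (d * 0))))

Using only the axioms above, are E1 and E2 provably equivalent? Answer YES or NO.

step 1: mul_one (→) rewrites (0 * 1) into 0, now ((- ((3 + 0) + (b + 0))) * 1)
step 2: add_zero (→) rewrites (b + 0) into b, now ((- ((3 + 0) + b)) * 1)
step 3: mul_one (→) rewrites ((- ((3 + 0) + b)) * 1) into (- ((3 + 0) + b))
step 4: add_zero (→) rewrites (3 + 0) into 3, now (- (3 + b))
step 5: add_zero (←) rewrites (3 + b) into ((3 + b) + 0), now (- ((3 + b) + 0))
step 6: mul_zero (←) rewrites 0 into (d * 0), now (- ((3 + b) + (d * 0)))
step 7: mul_one (←) rewrites ((3 + b) + (d * 0)) into (((3 + b) + (d * 0)) * 1), now (- (((3 + b) + (d * 0)) * 1))
step 8: mul_comm (→) rewrites (((3 + b) + (d * 0)) * 1) into (1 * ((3 + b) + (d * 0))), now (- (1 * ((3 + b) + (d * 0))))
step 9: mul_one (←) rewrites 1 into (1 * 1), now (- ((1 * 1) * ((3 + b) + (d * 0))))
step 10: mul_one (←) rewrites 1 into (1 * 1), now (- ((1 * (1 * 1)) * ((3 + b) + (d * 0))))
step 11: add_zero (←) rewrites 1 into (1 + 0), which is E2

YES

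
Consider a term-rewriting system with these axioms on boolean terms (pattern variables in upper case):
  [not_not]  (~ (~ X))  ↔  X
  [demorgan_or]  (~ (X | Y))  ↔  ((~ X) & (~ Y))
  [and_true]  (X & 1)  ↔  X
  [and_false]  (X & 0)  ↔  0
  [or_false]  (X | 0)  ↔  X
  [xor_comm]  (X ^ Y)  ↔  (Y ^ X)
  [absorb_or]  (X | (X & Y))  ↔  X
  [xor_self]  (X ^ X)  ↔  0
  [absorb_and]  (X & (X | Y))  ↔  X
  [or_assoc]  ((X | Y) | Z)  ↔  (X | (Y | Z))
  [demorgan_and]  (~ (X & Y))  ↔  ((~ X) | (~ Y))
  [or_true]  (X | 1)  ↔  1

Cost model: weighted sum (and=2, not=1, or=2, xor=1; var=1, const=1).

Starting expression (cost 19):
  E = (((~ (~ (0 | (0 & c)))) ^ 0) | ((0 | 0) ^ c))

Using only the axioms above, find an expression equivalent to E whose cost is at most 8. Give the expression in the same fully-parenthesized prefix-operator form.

((0 ^ 0) | (0 ^ c))   [cost 8]

step 1: absorb_or (→) rewrites (0 | (0 & c)) into 0, now (((~ (~ 0)) ^ 0) | ((0 | 0) ^ c))
step 2: not_not (→) rewrites (~ (~ 0)) into 0, now ((0 ^ 0) | ((0 | 0) ^ c))
step 3: or_false (→) rewrites (0 | 0) into 0, reaching cost 8 (bound 8)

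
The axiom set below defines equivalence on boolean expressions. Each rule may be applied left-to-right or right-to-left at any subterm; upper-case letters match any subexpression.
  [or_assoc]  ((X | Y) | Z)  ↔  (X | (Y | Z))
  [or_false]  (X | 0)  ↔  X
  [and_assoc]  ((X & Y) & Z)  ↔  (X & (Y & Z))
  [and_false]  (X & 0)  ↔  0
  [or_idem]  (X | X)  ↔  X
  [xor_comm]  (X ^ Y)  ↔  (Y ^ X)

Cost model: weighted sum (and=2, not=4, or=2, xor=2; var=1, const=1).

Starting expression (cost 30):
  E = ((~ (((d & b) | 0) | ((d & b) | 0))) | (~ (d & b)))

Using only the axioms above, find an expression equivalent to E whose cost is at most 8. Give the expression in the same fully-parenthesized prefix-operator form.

(~ (d & b))   [cost 8]

step 1: or_idem (→) rewrites (((d & b) | 0) | ((d & b) | 0)) into ((d & b) | 0), now ((~ ((d & b) | 0)) | (~ (d & b)))
step 2: or_false (→) rewrites ((d & b) | 0) into (d & b), now ((~ (d & b)) | (~ (d & b)))
step 3: or_idem (→) rewrites ((~ (d & b)) | (~ (d & b))) into (~ (d & b)), reaching cost 8 (bound 8)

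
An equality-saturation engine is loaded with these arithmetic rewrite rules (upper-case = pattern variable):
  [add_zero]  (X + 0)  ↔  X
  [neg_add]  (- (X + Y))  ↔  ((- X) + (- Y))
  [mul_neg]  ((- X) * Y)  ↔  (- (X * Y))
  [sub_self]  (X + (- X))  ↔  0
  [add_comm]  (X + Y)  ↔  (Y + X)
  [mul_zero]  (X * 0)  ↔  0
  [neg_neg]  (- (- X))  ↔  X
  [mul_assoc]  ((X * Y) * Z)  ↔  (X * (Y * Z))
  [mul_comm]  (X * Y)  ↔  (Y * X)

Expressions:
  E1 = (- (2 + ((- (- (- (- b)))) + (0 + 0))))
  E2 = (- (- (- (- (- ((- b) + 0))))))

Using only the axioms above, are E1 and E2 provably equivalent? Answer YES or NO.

Every axiom is a valid identity, so a rewrite proof would force E1 and E2 to agree under every assignment.
At b=0: E1 = -2 but E2 = 0; they differ, so no derivation exists.

NO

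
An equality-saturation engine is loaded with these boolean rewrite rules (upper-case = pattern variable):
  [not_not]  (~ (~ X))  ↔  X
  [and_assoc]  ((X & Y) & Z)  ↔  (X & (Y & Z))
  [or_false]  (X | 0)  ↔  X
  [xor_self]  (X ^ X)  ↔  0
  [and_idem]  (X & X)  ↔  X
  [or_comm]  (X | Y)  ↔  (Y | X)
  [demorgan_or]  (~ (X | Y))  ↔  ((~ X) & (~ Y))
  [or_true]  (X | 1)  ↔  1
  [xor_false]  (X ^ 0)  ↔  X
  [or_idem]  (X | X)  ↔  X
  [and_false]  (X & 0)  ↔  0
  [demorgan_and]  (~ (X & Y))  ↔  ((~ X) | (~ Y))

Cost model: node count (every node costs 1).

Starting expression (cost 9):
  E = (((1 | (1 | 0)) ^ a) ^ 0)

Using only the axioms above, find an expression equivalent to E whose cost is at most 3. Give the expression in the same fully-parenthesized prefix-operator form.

(1 ^ a)   [cost 3]

(1) (((1 | (1 | 0)) ^ a) ^ 0)  =[xor_false →]=  ((1 | (1 | 0)) ^ a)
(2) (1 | 0)  =[or_false →]=  1    ⊢ ((1 | 1) ^ a)
(3) (1 | 1)  =[or_idem →]=  1    ⊢ cost 3, within 3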